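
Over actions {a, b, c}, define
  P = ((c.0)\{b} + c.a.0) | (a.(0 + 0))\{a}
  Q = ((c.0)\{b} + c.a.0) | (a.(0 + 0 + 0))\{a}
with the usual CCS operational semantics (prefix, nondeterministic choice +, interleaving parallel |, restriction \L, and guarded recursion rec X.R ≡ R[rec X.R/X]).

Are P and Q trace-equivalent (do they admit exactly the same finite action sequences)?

traces(P) = traces(Q)

Reachable graph of P (4 states):
  s0 = ((c.0)\{b} + c.a.0) | (a.(0 + 0))\{a} :: ··c··> s1, ··c··> s2
  s1 = 0\{b} | (a.(0 + 0))\{a} :: (no moves)
  s2 = a.0 | (a.(0 + 0))\{a} :: ··a··> s3
  s3 = 0 | (a.(0 + 0))\{a} :: (no moves)
Reachable graph of Q (4 states):
  t0 = ((c.0)\{b} + c.a.0) | (a.(0 + 0 + 0))\{a} :: ··c··> t1, ··c··> t2
  t1 = 0\{b} | (a.(0 + 0 + 0))\{a} :: (no moves)
  t2 = a.0 | (a.(0 + 0 + 0))\{a} :: ··a··> t3
  t3 = 0 | (a.(0 + 0 + 0))\{a} :: (no moves)
Bisimilarity quotient blocks:
  B0 = {s0, t0}
  B1 = {s1, s3, t1, t3}
  B2 = {s2, t2}
s0 ∈ B0, t0 ∈ B0 → same block
Bisimilar ⇒ trace-equivalent.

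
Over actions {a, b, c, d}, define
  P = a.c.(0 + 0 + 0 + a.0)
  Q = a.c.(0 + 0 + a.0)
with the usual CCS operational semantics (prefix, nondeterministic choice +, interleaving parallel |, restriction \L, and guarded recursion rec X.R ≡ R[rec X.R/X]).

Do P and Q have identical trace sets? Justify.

LTS(P): 4 reachable states
  m0 = a.c.(0 + 0 + 0 + a.0) → =a=> m1
  m1 = c.(0 + 0 + 0 + a.0) → =c=> m2
  m2 = 0 + 0 + 0 + a.0 → =a=> m3
  m3 = 0 → deadlocked
LTS(Q): 4 reachable states
  n0 = a.c.(0 + 0 + a.0) → =a=> n1
  n1 = c.(0 + 0 + a.0) → =c=> n2
  n2 = 0 + 0 + a.0 → =a=> n3
  n3 = 0 → deadlocked
Bisimilarity quotient blocks:
  B0 = {m0, n0}
  B1 = {m1, n1}
  B2 = {m2, n2}
  B3 = {m3, n3}
m0 ∈ B0, n0 ∈ B0 → same block
Bisimilar ⇒ trace-equivalent.

trace-equivalent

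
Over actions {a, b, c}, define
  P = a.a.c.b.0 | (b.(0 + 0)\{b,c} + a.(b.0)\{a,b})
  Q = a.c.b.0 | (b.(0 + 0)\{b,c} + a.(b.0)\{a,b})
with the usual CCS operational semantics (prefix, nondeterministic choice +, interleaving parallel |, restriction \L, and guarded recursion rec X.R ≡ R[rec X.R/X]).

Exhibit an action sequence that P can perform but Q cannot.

aaa

LTS(P): 15 reachable states
  p0 = a.a.c.b.0 | (b.(0 + 0)\{b,c} + a.(b.0)\{a,b}) ⊢ -a-> p1, -a-> p2, -b-> p3
  p1 = a.a.c.b.0 | (b.0)\{a,b} ⊢ -a-> p4
  p2 = a.c.b.0 | (b.(0 + 0)\{b,c} + a.(b.0)\{a,b}) ⊢ -a-> p4, -a-> p5, -b-> p6
  p3 = a.a.c.b.0 | (0 + 0)\{b,c} ⊢ -a-> p6
  p4 = a.c.b.0 | (b.0)\{a,b} ⊢ -a-> p7
  p5 = c.b.0 | (b.(0 + 0)\{b,c} + a.(b.0)\{a,b}) ⊢ -a-> p7, -b-> p8, -c-> p9
  p6 = a.c.b.0 | (0 + 0)\{b,c} ⊢ -a-> p8
  p7 = c.b.0 | (b.0)\{a,b} ⊢ -c-> p10
  p8 = c.b.0 | (0 + 0)\{b,c} ⊢ -c-> p11
  p9 = b.0 | (b.(0 + 0)\{b,c} + a.(b.0)\{a,b}) ⊢ -a-> p10, -b-> p11, -b-> p12
  p10 = b.0 | (b.0)\{a,b} ⊢ -b-> p13
  p11 = b.0 | (0 + 0)\{b,c} ⊢ -b-> p14
  p12 = 0 | (b.(0 + 0)\{b,c} + a.(b.0)\{a,b}) ⊢ -a-> p13, -b-> p14
  p13 = 0 | (b.0)\{a,b} ⊢ deadlocked
  p14 = 0 | (0 + 0)\{b,c} ⊢ deadlocked
LTS(Q): 12 reachable states
  q0 = a.c.b.0 | (b.(0 + 0)\{b,c} + a.(b.0)\{a,b}) ⊢ -a-> q1, -a-> q2, -b-> q3
  q1 = a.c.b.0 | (b.0)\{a,b} ⊢ -a-> q4
  q2 = c.b.0 | (b.(0 + 0)\{b,c} + a.(b.0)\{a,b}) ⊢ -a-> q4, -b-> q5, -c-> q6
  q3 = a.c.b.0 | (0 + 0)\{b,c} ⊢ -a-> q5
  q4 = c.b.0 | (b.0)\{a,b} ⊢ -c-> q7
  q5 = c.b.0 | (0 + 0)\{b,c} ⊢ -c-> q8
  q6 = b.0 | (b.(0 + 0)\{b,c} + a.(b.0)\{a,b}) ⊢ -a-> q7, -b-> q8, -b-> q9
  q7 = b.0 | (b.0)\{a,b} ⊢ -b-> q10
  q8 = b.0 | (0 + 0)\{b,c} ⊢ -b-> q11
  q9 = 0 | (b.(0 + 0)\{b,c} + a.(b.0)\{a,b}) ⊢ -a-> q10, -b-> q11
  q10 = 0 | (b.0)\{a,b} ⊢ deadlocked
  q11 = 0 | (0 + 0)\{b,c} ⊢ deadlocked
Trace ⟨aaa⟩ through P, begin at {p0}:
  step 1 (a): {p1, p2}
  step 2 (a): {p4, p5}
  step 3 (a): {p7}
  P completes σ.
Trace ⟨aaa⟩ through Q, begin at {q0}:
  step 1 (a): {q1, q2}
  step 2 (a): {q4}
  step 3 (a): ∅  — Q cannot continue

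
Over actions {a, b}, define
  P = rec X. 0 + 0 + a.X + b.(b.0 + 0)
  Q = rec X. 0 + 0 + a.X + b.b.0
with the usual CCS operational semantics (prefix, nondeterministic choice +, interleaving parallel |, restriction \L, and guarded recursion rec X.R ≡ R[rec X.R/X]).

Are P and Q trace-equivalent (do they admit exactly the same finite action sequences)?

P's transition system — 3 states:
  u0 = rec X. 0 + 0 + a.X + b.(b.0 + 0) | =a=> u0, =b=> u1
  u1 = b.0 + 0 | =b=> u2
  u2 = 0 | ·
Q's transition system — 3 states:
  v0 = rec X. 0 + 0 + a.X + b.b.0 | =a=> v0, =b=> v1
  v1 = b.0 | =b=> v2
  v2 = 0 | ·
Partition-refinement fixed point:
  B0 = {u0, v0}
  B1 = {u1, v1}
  B2 = {u2, v2}
u0 ∈ B0, v0 ∈ B0 → same block
Bisimilar ⇒ trace-equivalent.

trace-equivalent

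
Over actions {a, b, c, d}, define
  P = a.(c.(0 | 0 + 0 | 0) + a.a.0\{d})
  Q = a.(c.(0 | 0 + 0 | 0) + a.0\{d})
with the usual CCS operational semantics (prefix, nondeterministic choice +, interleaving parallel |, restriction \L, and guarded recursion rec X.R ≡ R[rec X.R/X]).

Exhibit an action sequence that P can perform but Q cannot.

aaa

Reachable graph of P (5 states):
  u0 = a.(c.(0 | 0 + 0 | 0) + a.a.0\{d}) ⊢ —a→ u1
  u1 = c.(0 | 0 + 0 | 0) + a.a.0\{d} ⊢ —a→ u2, —c→ u3
  u2 = a.0\{d} ⊢ —a→ u4
  u3 = 0 | 0 + 0 | 0 ⊢ stopped
  u4 = 0\{d} ⊢ stopped
Reachable graph of Q (4 states):
  v0 = a.(c.(0 | 0 + 0 | 0) + a.0\{d}) ⊢ —a→ v1
  v1 = c.(0 | 0 + 0 | 0) + a.0\{d} ⊢ —a→ v2, —c→ v3
  v2 = 0\{d} ⊢ stopped
  v3 = 0 | 0 + 0 | 0 ⊢ stopped
Run σ = ⟨aaa⟩ on P: start {u0}
  after a @ step 1: {u1}
  after a @ step 2: {u2}
  after a @ step 3: {u4}
  — P admits the full trace.
Run σ = ⟨aaa⟩ on Q: start {v0}
  after a @ step 1: {v1}
  after a @ step 2: {v2}
  after a @ step 3: ∅ (Q stuck)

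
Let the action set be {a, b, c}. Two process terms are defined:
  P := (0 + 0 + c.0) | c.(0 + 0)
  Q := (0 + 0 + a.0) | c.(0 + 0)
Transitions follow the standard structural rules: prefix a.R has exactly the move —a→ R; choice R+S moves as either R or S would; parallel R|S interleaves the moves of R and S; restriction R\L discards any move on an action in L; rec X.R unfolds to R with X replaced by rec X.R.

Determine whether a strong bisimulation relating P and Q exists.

P's transition system — 4 states:
  s0 = (0 + 0 + c.0) | c.(0 + 0) ⊢ -c-> s1, -c-> s2
  s1 = (0 + 0 + c.0) | (0 + 0) ⊢ -c-> s3
  s2 = 0 | c.(0 + 0) ⊢ -c-> s3
  s3 = 0 | (0 + 0) ⊢ ∅
Q's transition system — 4 states:
  t0 = (0 + 0 + a.0) | c.(0 + 0) ⊢ -a-> t1, -c-> t2
  t1 = 0 | c.(0 + 0) ⊢ -c-> t3
  t2 = (0 + 0 + a.0) | (0 + 0) ⊢ -a-> t3
  t3 = 0 | (0 + 0) ⊢ ∅
Partition-refinement fixed point:
  B0 = {s0}
  B1 = {s1, s2, t1}
  B2 = {s3, t3}
  B3 = {t0}
  B4 = {t2}
s0 ∈ B0, t0 ∈ B3 → different blocks

NO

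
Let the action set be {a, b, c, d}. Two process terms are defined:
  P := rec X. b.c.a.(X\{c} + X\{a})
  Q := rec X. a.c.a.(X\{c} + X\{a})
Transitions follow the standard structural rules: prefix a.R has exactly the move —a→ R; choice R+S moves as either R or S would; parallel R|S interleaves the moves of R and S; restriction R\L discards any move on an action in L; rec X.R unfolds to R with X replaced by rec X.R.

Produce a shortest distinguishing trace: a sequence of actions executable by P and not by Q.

LTS(P): 7 reachable states
  s0 = rec X. b.c.a.(X\{c} + X\{a}) :: --b--▸ s1
  s1 = c.a.((rec X. b.c.a.(X\{c} + X\{a}))\{c} + (rec X. b.c.a.(X\{c} + X\{a}))\{a}) :: --c--▸ s2
  s2 = a.((rec X. b.c.a.(X\{c} + X\{a}))\{c} + (rec X. b.c.a.(X\{c} + X\{a}))\{a}) :: --a--▸ s3
  s3 = (rec X. b.c.a.(X\{c} + X\{a}))\{c} + (rec X. b.c.a.(X\{c} + X\{a}))\{a} :: --b--▸ s4, --b--▸ s5
  s4 = (c.a.((rec X. b.c.a.(X\{c} + X\{a}))\{c} + (rec X. b.c.a.(X\{c} + X\{a}))\{a}))\{a} :: --c--▸ s6
  s5 = (c.a.((rec X. b.c.a.(X\{c} + X\{a}))\{c} + (rec X. b.c.a.(X\{c} + X\{a}))\{a}))\{c} :: stopped
  s6 = (a.((rec X. b.c.a.(X\{c} + X\{a}))\{c} + (rec X. b.c.a.(X\{c} + X\{a}))\{a}))\{a} :: stopped
LTS(Q): 5 reachable states
  t0 = rec X. a.c.a.(X\{c} + X\{a}) :: --a--▸ t1
  t1 = c.a.((rec X. a.c.a.(X\{c} + X\{a}))\{c} + (rec X. a.c.a.(X\{c} + X\{a}))\{a}) :: --c--▸ t2
  t2 = a.((rec X. a.c.a.(X\{c} + X\{a}))\{c} + (rec X. a.c.a.(X\{c} + X\{a}))\{a}) :: --a--▸ t3
  t3 = (rec X. a.c.a.(X\{c} + X\{a}))\{c} + (rec X. a.c.a.(X\{c} + X\{a}))\{a} :: --a--▸ t4
  t4 = (c.a.((rec X. a.c.a.(X\{c} + X\{a}))\{c} + (rec X. a.c.a.(X\{c} + X\{a}))\{a}))\{c} :: stopped
Trace ⟨b⟩ through P, begin at {s0}:
  after b @ step 1: {s1}
  P completes σ.
Trace ⟨b⟩ through Q, begin at {t0}:
  after b @ step 1: ∅  — Q cannot continue

b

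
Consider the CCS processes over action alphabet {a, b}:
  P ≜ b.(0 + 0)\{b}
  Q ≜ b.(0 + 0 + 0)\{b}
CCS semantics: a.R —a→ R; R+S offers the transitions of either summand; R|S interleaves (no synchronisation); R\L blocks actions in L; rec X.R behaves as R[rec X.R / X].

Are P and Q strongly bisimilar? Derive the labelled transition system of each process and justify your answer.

LTS(P): 2 reachable states
  s0 = b.(0 + 0)\{b} ⊢ =b=> s1
  s1 = (0 + 0)\{b} ⊢ (no moves)
LTS(Q): 2 reachable states
  t0 = b.(0 + 0 + 0)\{b} ⊢ =b=> t1
  t1 = (0 + 0 + 0)\{b} ⊢ (no moves)
Partition-refinement fixed point:
  B0 = {s0, t0}
  B1 = {s1, t1}
s0 ∈ B0, t0 ∈ B0 → same block

bisimilar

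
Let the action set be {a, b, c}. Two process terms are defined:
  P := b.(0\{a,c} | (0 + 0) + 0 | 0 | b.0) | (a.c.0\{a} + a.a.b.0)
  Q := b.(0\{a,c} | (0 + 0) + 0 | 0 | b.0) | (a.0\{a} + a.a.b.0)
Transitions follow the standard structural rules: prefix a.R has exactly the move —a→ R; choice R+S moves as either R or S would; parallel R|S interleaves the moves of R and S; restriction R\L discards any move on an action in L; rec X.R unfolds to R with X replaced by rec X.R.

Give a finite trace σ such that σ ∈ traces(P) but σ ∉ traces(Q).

ac

Reachable graph of P (18 states):
  p0 = b.(0\{a,c} | (0 + 0) + 0 | 0 | b.0) | (a.c.0\{a} + a.a.b.0) :: ··a··> p1, ··a··> p2, ··b··> p3
  p1 = b.(0\{a,c} | (0 + 0) + 0 | 0 | b.0) | a.b.0 :: ··a··> p4, ··b··> p5
  p2 = b.(0\{a,c} | (0 + 0) + 0 | 0 | b.0) | c.0\{a} :: ··b··> p6, ··c··> p7
  p3 = (0\{a,c} | (0 + 0) + 0 | 0 | b.0) | (a.c.0\{a} + a.a.b.0) :: ··a··> p5, ··a··> p6, ··b··> p8
  p4 = b.(0\{a,c} | (0 + 0) + 0 | 0 | b.0) | b.0 :: ··b··> p10, ··b··> p9
  p5 = (0\{a,c} | (0 + 0) + 0 | 0 | b.0) | a.b.0 :: ··a··> p9, ··b··> p11
  p6 = (0\{a,c} | (0 + 0) + 0 | 0 | b.0) | c.0\{a} :: ··b··> p12, ··c··> p13
  p7 = b.(0\{a,c} | (0 + 0) + 0 | 0 | b.0) | 0\{a} :: ··b··> p13
  p8 = 0 | 0 | 0 | (a.c.0\{a} + a.a.b.0) :: ··a··> p11, ··a··> p12
  p9 = (0\{a,c} | (0 + 0) + 0 | 0 | b.0) | b.0 :: ··b··> p14, ··b··> p15
  p10 = b.(0\{a,c} | (0 + 0) + 0 | 0 | b.0) | 0 :: ··b··> p14
  p11 = 0 | 0 | 0 | a.b.0 :: ··a··> p15
  p12 = 0 | 0 | 0 | c.0\{a} :: ··c··> p16
  p13 = (0\{a,c} | (0 + 0) + 0 | 0 | b.0) | 0\{a} :: ··b··> p16
  p14 = (0\{a,c} | (0 + 0) + 0 | 0 | b.0) | 0 :: ··b··> p17
  p15 = 0 | 0 | 0 | b.0 :: ··b··> p17
  p16 = 0 | 0 | 0 | 0\{a} :: ∅
  p17 = 0 | 0 | 0 | 0 :: ∅
Reachable graph of Q (15 states):
  q0 = b.(0\{a,c} | (0 + 0) + 0 | 0 | b.0) | (a.0\{a} + a.a.b.0) :: ··a··> q1, ··a··> q2, ··b··> q3
  q1 = b.(0\{a,c} | (0 + 0) + 0 | 0 | b.0) | 0\{a} :: ··b··> q4
  q2 = b.(0\{a,c} | (0 + 0) + 0 | 0 | b.0) | a.b.0 :: ··a··> q5, ··b··> q6
  q3 = (0\{a,c} | (0 + 0) + 0 | 0 | b.0) | (a.0\{a} + a.a.b.0) :: ··a··> q4, ··a··> q6, ··b··> q7
  q4 = (0\{a,c} | (0 + 0) + 0 | 0 | b.0) | 0\{a} :: ··b··> q8
  q5 = b.(0\{a,c} | (0 + 0) + 0 | 0 | b.0) | b.0 :: ··b··> q10, ··b··> q9
  q6 = (0\{a,c} | (0 + 0) + 0 | 0 | b.0) | a.b.0 :: ··a··> q9, ··b··> q11
  q7 = 0 | 0 | 0 | (a.0\{a} + a.a.b.0) :: ··a··> q11, ··a··> q8
  q8 = 0 | 0 | 0 | 0\{a} :: ∅
  q9 = (0\{a,c} | (0 + 0) + 0 | 0 | b.0) | b.0 :: ··b··> q12, ··b··> q13
  q10 = b.(0\{a,c} | (0 + 0) + 0 | 0 | b.0) | 0 :: ··b··> q12
  q11 = 0 | 0 | 0 | a.b.0 :: ··a··> q13
  q12 = (0\{a,c} | (0 + 0) + 0 | 0 | b.0) | 0 :: ··b··> q14
  q13 = 0 | 0 | 0 | b.0 :: ··b··> q14
  q14 = 0 | 0 | 0 | 0 :: ∅
Run σ = ⟨ac⟩ on P: start {p0}
  step 1 (a): {p1, p2}
  step 2 (c): {p7}
  — P admits the full trace.
Run σ = ⟨ac⟩ on Q: start {q0}
  step 1 (a): {q1, q2}
  step 2 (c): no successor for Q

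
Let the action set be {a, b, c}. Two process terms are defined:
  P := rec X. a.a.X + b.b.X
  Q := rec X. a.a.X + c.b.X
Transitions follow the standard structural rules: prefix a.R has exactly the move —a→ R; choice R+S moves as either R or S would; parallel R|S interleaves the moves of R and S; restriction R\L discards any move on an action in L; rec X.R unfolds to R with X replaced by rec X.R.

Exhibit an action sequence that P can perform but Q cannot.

Reachable graph of P (3 states):
  p0 = rec X. a.a.X + b.b.X | =a=> p1, =b=> p2
  p1 = a.(rec X. a.a.X + b.b.X) | =a=> p0
  p2 = b.(rec X. a.a.X + b.b.X) | =b=> p0
Reachable graph of Q (3 states):
  q0 = rec X. a.a.X + c.b.X | =a=> q1, =c=> q2
  q1 = a.(rec X. a.a.X + c.b.X) | =a=> q0
  q2 = b.(rec X. a.a.X + c.b.X) | =b=> q0
Trace ⟨b⟩ through P, begin at {p0}:
  step 1 (b): {p2}
  P completes σ.
Trace ⟨b⟩ through Q, begin at {q0}:
  step 1 (b): ∅  — Q cannot continue

b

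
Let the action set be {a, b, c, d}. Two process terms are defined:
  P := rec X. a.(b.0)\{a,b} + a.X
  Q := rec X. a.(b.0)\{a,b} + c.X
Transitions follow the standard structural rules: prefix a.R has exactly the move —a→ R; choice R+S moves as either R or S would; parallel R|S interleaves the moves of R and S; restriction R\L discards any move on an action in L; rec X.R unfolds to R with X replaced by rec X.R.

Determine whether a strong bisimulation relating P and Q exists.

LTS(P): 2 reachable states
  m0 = rec X. a.(b.0)\{a,b} + a.X → -a-> m0, -a-> m1
  m1 = (b.0)\{a,b} → deadlocked
LTS(Q): 2 reachable states
  n0 = rec X. a.(b.0)\{a,b} + c.X → -a-> n1, -c-> n0
  n1 = (b.0)\{a,b} → deadlocked
Bisimilarity quotient blocks:
  B0 = {m0}
  B1 = {m1, n1}
  B2 = {n0}
m0 ∈ B0, n0 ∈ B2 → different blocks

NO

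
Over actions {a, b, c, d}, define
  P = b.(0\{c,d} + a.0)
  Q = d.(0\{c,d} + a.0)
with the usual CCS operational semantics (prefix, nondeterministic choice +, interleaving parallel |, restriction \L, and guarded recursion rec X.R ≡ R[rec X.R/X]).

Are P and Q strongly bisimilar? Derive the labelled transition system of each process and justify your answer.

Reachable graph of P (3 states):
  p0 = b.(0\{c,d} + a.0) :: --b--▸ p1
  p1 = 0\{c,d} + a.0 :: --a--▸ p2
  p2 = 0 :: ∅
Reachable graph of Q (3 states):
  q0 = d.(0\{c,d} + a.0) :: --d--▸ q1
  q1 = 0\{c,d} + a.0 :: --a--▸ q2
  q2 = 0 :: ∅
Bisimilarity quotient blocks:
  B0 = {p0}
  B1 = {p1, q1}
  B2 = {p2, q2}
  B3 = {q0}
p0 ∈ B0, q0 ∈ B3 → different blocks

not bisimilar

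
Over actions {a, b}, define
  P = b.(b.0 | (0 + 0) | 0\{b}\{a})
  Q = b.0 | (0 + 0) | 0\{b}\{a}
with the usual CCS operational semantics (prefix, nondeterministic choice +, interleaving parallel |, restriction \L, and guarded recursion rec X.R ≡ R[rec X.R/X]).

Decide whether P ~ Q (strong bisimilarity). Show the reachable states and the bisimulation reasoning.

not bisimilar

Reachable graph of P (3 states):
  p0 = b.(b.0 | (0 + 0) | 0\{b}\{a}) → --b--▸ p1
  p1 = b.0 | (0 + 0) | 0\{b}\{a} → --b--▸ p2
  p2 = 0 | (0 + 0) | 0\{b}\{a} → (no moves)
Reachable graph of Q (2 states):
  q0 = b.0 | (0 + 0) | 0\{b}\{a} → --b--▸ q1
  q1 = 0 | (0 + 0) | 0\{b}\{a} → (no moves)
Bisimilarity quotient blocks:
  B0 = {p0}
  B1 = {p1, q0}
  B2 = {p2, q1}
p0 ∈ B0, q0 ∈ B1 → different blocks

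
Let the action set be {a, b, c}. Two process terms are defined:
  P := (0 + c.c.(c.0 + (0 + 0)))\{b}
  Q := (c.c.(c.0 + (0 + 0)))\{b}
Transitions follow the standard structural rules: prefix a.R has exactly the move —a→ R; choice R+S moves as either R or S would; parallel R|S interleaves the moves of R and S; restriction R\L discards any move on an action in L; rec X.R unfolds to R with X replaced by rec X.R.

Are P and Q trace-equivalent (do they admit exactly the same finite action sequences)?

trace-equivalent

LTS(P): 4 reachable states
  u0 = (0 + c.c.(c.0 + (0 + 0)))\{b} :: ··c··> u1
  u1 = (c.(c.0 + (0 + 0)))\{b} :: ··c··> u2
  u2 = (c.0 + (0 + 0))\{b} :: ··c··> u3
  u3 = 0\{b} :: deadlocked
LTS(Q): 4 reachable states
  v0 = (c.c.(c.0 + (0 + 0)))\{b} :: ··c··> v1
  v1 = (c.(c.0 + (0 + 0)))\{b} :: ··c··> v2
  v2 = (c.0 + (0 + 0))\{b} :: ··c··> v3
  v3 = 0\{b} :: deadlocked
Partition-refinement fixed point:
  B0 = {u0, v0}
  B1 = {u1, v1}
  B2 = {u2, v2}
  B3 = {u3, v3}
u0 ∈ B0, v0 ∈ B0 → same block
Bisimilar ⇒ trace-equivalent.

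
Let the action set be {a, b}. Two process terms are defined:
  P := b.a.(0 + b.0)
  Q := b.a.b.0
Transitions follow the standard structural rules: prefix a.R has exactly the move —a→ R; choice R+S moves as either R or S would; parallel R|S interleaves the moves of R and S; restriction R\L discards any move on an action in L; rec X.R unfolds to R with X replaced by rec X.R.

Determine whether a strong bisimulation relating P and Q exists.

P's transition system — 4 states:
  m0 = b.a.(0 + b.0) ⊢ -b-> m1
  m1 = a.(0 + b.0) ⊢ -a-> m2
  m2 = 0 + b.0 ⊢ -b-> m3
  m3 = 0 ⊢ stopped
Q's transition system — 4 states:
  n0 = b.a.b.0 ⊢ -b-> n1
  n1 = a.b.0 ⊢ -a-> n2
  n2 = b.0 ⊢ -b-> n3
  n3 = 0 ⊢ stopped
Coarsest stable partition (strong bisimilarity classes):
  B0 = {m0, n0}
  B1 = {m1, n1}
  B2 = {m2, n2}
  B3 = {m3, n3}
m0 ∈ B0, n0 ∈ B0 → same block

YES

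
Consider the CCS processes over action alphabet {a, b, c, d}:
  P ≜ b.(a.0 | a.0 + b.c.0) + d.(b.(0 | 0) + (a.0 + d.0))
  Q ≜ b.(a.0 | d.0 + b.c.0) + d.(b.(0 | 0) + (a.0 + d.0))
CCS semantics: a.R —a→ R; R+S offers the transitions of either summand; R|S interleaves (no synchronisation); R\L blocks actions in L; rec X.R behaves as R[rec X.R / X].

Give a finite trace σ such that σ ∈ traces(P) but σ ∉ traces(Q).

LTS(P): 8 reachable states
  p0 = b.(a.0 | a.0 + b.c.0) + d.(b.(0 | 0) + (a.0 + d.0)) ⊢ --b--▸ p1, --d--▸ p2
  p1 = a.0 | a.0 + b.c.0 ⊢ --a--▸ p3, --a--▸ p4, --b--▸ p5
  p2 = b.(0 | 0) + (a.0 + d.0) ⊢ --a--▸ p6, --b--▸ p7, --d--▸ p6
  p3 = 0 | a.0 ⊢ --a--▸ p7
  p4 = a.0 | 0 ⊢ --a--▸ p7
  p5 = c.0 ⊢ --c--▸ p6
  p6 = 0 ⊢ deadlocked
  p7 = 0 | 0 ⊢ deadlocked
LTS(Q): 8 reachable states
  q0 = b.(a.0 | d.0 + b.c.0) + d.(b.(0 | 0) + (a.0 + d.0)) ⊢ --b--▸ q1, --d--▸ q2
  q1 = a.0 | d.0 + b.c.0 ⊢ --a--▸ q3, --b--▸ q4, --d--▸ q5
  q2 = b.(0 | 0) + (a.0 + d.0) ⊢ --a--▸ q6, --b--▸ q7, --d--▸ q6
  q3 = 0 | d.0 ⊢ --d--▸ q7
  q4 = c.0 ⊢ --c--▸ q6
  q5 = a.0 | 0 ⊢ --a--▸ q7
  q6 = 0 ⊢ deadlocked
  q7 = 0 | 0 ⊢ deadlocked
Run σ = ⟨baa⟩ on P: start {p0}
  after b @ step 1: {p1}
  after a @ step 2: {p3, p4}
  after a @ step 3: {p7}
  — P admits the full trace.
Run σ = ⟨baa⟩ on Q: start {q0}
  after b @ step 1: {q1}
  after a @ step 2: {q3}
  after a @ step 3: ∅  — Q cannot continue

baa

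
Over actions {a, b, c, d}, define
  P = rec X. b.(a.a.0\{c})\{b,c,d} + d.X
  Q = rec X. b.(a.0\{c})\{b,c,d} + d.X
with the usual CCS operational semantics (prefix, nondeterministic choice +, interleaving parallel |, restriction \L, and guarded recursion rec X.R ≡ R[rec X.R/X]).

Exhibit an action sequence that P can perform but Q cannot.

baa

Reachable graph of P (4 states):
  s0 = rec X. b.(a.a.0\{c})\{b,c,d} + d.X | -b-> s1, -d-> s0
  s1 = (a.a.0\{c})\{b,c,d} | -a-> s2
  s2 = (a.0\{c})\{b,c,d} | -a-> s3
  s3 = 0\{c}\{b,c,d} | stopped
Reachable graph of Q (3 states):
  t0 = rec X. b.(a.0\{c})\{b,c,d} + d.X | -b-> t1, -d-> t0
  t1 = (a.0\{c})\{b,c,d} | -a-> t2
  t2 = 0\{c}\{b,c,d} | stopped
Run σ = ⟨baa⟩ on P: start {s0}
  [1] b ⇒ {s1}
  [2] a ⇒ {s2}
  [3] a ⇒ {s3}
  — P admits the full trace.
Run σ = ⟨baa⟩ on Q: start {t0}
  [1] b ⇒ {t1}
  [2] a ⇒ {t2}
  [3] a ⇒ no successor for Q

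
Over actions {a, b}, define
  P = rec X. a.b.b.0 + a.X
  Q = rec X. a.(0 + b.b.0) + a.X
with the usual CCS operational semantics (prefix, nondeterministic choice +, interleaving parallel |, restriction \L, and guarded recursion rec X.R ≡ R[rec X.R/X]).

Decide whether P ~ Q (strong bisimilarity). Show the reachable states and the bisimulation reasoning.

LTS(P): 4 reachable states
  s0 = rec X. a.b.b.0 + a.X :: —a→ s0, —a→ s1
  s1 = b.b.0 :: —b→ s2
  s2 = b.0 :: —b→ s3
  s3 = 0 :: deadlocked
LTS(Q): 4 reachable states
  t0 = rec X. a.(0 + b.b.0) + a.X :: —a→ t0, —a→ t1
  t1 = 0 + b.b.0 :: —b→ t2
  t2 = b.0 :: —b→ t3
  t3 = 0 :: deadlocked
Coarsest stable partition (strong bisimilarity classes):
  B0 = {s0, t0}
  B1 = {s1, t1}
  B2 = {s2, t2}
  B3 = {s3, t3}
s0 ∈ B0, t0 ∈ B0 → same block

P ~ Q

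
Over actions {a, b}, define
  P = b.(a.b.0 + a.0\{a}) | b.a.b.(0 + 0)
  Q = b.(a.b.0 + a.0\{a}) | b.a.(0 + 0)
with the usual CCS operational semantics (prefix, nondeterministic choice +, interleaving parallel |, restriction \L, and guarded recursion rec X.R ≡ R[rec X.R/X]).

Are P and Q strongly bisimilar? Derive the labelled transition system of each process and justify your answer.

NO

P's transition system — 20 states:
  s0 = b.(a.b.0 + a.0\{a}) | b.a.b.(0 + 0) :: =b=> s1, =b=> s2
  s1 = (a.b.0 + a.0\{a}) | b.a.b.(0 + 0) :: =a=> s3, =a=> s4, =b=> s5
  s2 = b.(a.b.0 + a.0\{a}) | a.b.(0 + 0) :: =a=> s6, =b=> s5
  s3 = 0\{a} | b.a.b.(0 + 0) :: =b=> s7
  s4 = b.0 | b.a.b.(0 + 0) :: =b=> s8, =b=> s9
  s5 = (a.b.0 + a.0\{a}) | a.b.(0 + 0) :: =a=> s10, =a=> s7, =a=> s9
  s6 = b.(a.b.0 + a.0\{a}) | b.(0 + 0) :: =b=> s10, =b=> s11
  s7 = 0\{a} | a.b.(0 + 0) :: =a=> s12
  s8 = 0 | b.a.b.(0 + 0) :: =b=> s13
  s9 = b.0 | a.b.(0 + 0) :: =a=> s14, =b=> s13
  s10 = (a.b.0 + a.0\{a}) | b.(0 + 0) :: =a=> s12, =a=> s14, =b=> s15
  s11 = b.(a.b.0 + a.0\{a}) | (0 + 0) :: =b=> s15
  s12 = 0\{a} | b.(0 + 0) :: =b=> s16
  s13 = 0 | a.b.(0 + 0) :: =a=> s17
  s14 = b.0 | b.(0 + 0) :: =b=> s17, =b=> s18
  s15 = (a.b.0 + a.0\{a}) | (0 + 0) :: =a=> s16, =a=> s18
  s16 = 0\{a} | (0 + 0) :: deadlocked
  s17 = 0 | b.(0 + 0) :: =b=> s19
  s18 = b.0 | (0 + 0) :: =b=> s19
  s19 = 0 | (0 + 0) :: deadlocked
Q's transition system — 15 states:
  t0 = b.(a.b.0 + a.0\{a}) | b.a.(0 + 0) :: =b=> t1, =b=> t2
  t1 = (a.b.0 + a.0\{a}) | b.a.(0 + 0) :: =a=> t3, =a=> t4, =b=> t5
  t2 = b.(a.b.0 + a.0\{a}) | a.(0 + 0) :: =a=> t6, =b=> t5
  t3 = 0\{a} | b.a.(0 + 0) :: =b=> t7
  t4 = b.0 | b.a.(0 + 0) :: =b=> t8, =b=> t9
  t5 = (a.b.0 + a.0\{a}) | a.(0 + 0) :: =a=> t10, =a=> t7, =a=> t9
  t6 = b.(a.b.0 + a.0\{a}) | (0 + 0) :: =b=> t10
  t7 = 0\{a} | a.(0 + 0) :: =a=> t11
  t8 = 0 | b.a.(0 + 0) :: =b=> t12
  t9 = b.0 | a.(0 + 0) :: =a=> t13, =b=> t12
  t10 = (a.b.0 + a.0\{a}) | (0 + 0) :: =a=> t11, =a=> t13
  t11 = 0\{a} | (0 + 0) :: deadlocked
  t12 = 0 | a.(0 + 0) :: =a=> t14
  t13 = b.0 | (0 + 0) :: =b=> t14
  t14 = 0 | (0 + 0) :: deadlocked
Bisimilarity quotient blocks:
  B0 = {s0}
  B1 = {s2}
  B2 = {s5}
  B3 = {s9}
  B4 = {s14}
  B5 = {s12, s17, s18, t13}
  B6 = {s16, s19, t11, t14}
  B7 = {s13, s7}
  B8 = {s10}
  B9 = {s15, t10}
  B10 = {s6}
  B11 = {s11, t6}
  B12 = {s1}
  B13 = {s3, s8}
  B14 = {s4}
  B15 = {t0}
  B16 = {t2}
  B17 = {t5}
  B18 = {t9}
  B19 = {t12, t7}
  B20 = {t1}
  B21 = {t4}
  B22 = {t3, t8}
s0 ∈ B0, t0 ∈ B15 → different blocks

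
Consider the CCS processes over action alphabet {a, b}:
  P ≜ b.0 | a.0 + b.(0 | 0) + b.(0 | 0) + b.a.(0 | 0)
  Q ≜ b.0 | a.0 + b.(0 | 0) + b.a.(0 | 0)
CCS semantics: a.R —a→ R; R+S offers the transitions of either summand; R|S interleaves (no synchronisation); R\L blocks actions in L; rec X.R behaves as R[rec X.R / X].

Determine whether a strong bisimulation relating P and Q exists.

P's transition system — 5 states:
  u0 = b.0 | a.0 + b.(0 | 0) + b.(0 | 0) + b.a.(0 | 0) :: ··a··> u1, ··b··> u2, ··b··> u3, ··b··> u4
  u1 = b.0 | 0 :: ··b··> u2
  u2 = 0 | 0 :: (no moves)
  u3 = 0 | a.0 :: ··a··> u2
  u4 = a.(0 | 0) :: ··a··> u2
Q's transition system — 5 states:
  v0 = b.0 | a.0 + b.(0 | 0) + b.a.(0 | 0) :: ··a··> v1, ··b··> v2, ··b··> v3, ··b··> v4
  v1 = b.0 | 0 :: ··b··> v2
  v2 = 0 | 0 :: (no moves)
  v3 = 0 | a.0 :: ··a··> v2
  v4 = a.(0 | 0) :: ··a··> v2
Partition-refinement fixed point:
  B0 = {u0, v0}
  B1 = {u3, u4, v3, v4}
  B2 = {u2, v2}
  B3 = {u1, v1}
u0 ∈ B0, v0 ∈ B0 → same block

YES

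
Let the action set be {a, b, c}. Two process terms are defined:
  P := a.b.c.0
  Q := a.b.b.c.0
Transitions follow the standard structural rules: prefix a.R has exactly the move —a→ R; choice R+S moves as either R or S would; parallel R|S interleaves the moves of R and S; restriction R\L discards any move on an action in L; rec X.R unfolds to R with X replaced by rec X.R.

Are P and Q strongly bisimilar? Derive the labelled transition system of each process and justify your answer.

LTS(P): 4 reachable states
  s0 = a.b.c.0 has moves ··a··> s1
  s1 = b.c.0 has moves ··b··> s2
  s2 = c.0 has moves ··c··> s3
  s3 = 0 has moves ∅
LTS(Q): 5 reachable states
  t0 = a.b.b.c.0 has moves ··a··> t1
  t1 = b.b.c.0 has moves ··b··> t2
  t2 = b.c.0 has moves ··b··> t3
  t3 = c.0 has moves ··c··> t4
  t4 = 0 has moves ∅
Partition-refinement fixed point:
  B0 = {s0}
  B1 = {s1, t2}
  B2 = {s2, t3}
  B3 = {s3, t4}
  B4 = {t0}
  B5 = {t1}
s0 ∈ B0, t0 ∈ B4 → different blocks

not bisimilar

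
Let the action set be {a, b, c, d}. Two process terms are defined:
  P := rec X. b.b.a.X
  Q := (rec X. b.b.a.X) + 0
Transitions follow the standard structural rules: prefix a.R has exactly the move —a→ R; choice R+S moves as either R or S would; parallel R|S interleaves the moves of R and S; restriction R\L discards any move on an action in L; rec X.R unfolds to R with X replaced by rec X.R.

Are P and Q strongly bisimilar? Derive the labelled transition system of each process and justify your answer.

YES

Reachable graph of P (3 states):
  u0 = rec X. b.b.a.X ⊢ --b--▸ u1
  u1 = b.a.(rec X. b.b.a.X) ⊢ --b--▸ u2
  u2 = a.(rec X. b.b.a.X) ⊢ --a--▸ u0
Reachable graph of Q (4 states):
  v0 = (rec X. b.b.a.X) + 0 ⊢ --b--▸ v1
  v1 = b.a.(rec X. b.b.a.X) ⊢ --b--▸ v2
  v2 = a.(rec X. b.b.a.X) ⊢ --a--▸ v3
  v3 = rec X. b.b.a.X ⊢ --b--▸ v1
Partition-refinement fixed point:
  B0 = {u0, v0, v3}
  B1 = {u1, v1}
  B2 = {u2, v2}
u0 ∈ B0, v0 ∈ B0 → same block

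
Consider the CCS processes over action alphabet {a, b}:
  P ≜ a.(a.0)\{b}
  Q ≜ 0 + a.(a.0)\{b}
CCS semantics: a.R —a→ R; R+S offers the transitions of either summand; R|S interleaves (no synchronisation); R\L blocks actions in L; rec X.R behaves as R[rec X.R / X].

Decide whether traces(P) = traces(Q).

LTS(P): 3 reachable states
  m0 = a.(a.0)\{b} has moves --a--▸ m1
  m1 = (a.0)\{b} has moves --a--▸ m2
  m2 = 0\{b} has moves deadlocked
LTS(Q): 3 reachable states
  n0 = 0 + a.(a.0)\{b} has moves --a--▸ n1
  n1 = (a.0)\{b} has moves --a--▸ n2
  n2 = 0\{b} has moves deadlocked
Coarsest stable partition (strong bisimilarity classes):
  B0 = {m0, n0}
  B1 = {m1, n1}
  B2 = {m2, n2}
m0 ∈ B0, n0 ∈ B0 → same block
Bisimilar ⇒ trace-equivalent.

YES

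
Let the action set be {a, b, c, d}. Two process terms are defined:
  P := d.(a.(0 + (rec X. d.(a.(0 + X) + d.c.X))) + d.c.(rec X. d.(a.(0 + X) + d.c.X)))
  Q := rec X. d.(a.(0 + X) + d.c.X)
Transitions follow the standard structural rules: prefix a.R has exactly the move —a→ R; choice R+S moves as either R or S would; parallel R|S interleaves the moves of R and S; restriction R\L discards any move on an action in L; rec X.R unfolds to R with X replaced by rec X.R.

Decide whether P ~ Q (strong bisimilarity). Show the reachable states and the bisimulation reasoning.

YES

P's transition system — 5 states:
  s0 = d.(a.(0 + (rec X. d.(a.(0 + X) + d.c.X))) + d.c.(rec X. d.(a.(0 + X) + d.c.X))) has moves ··d··> s1
  s1 = a.(0 + (rec X. d.(a.(0 + X) + d.c.X))) + d.c.(rec X. d.(a.(0 + X) + d.c.X)) has moves ··a··> s2, ··d··> s3
  s2 = 0 + (rec X. d.(a.(0 + X) + d.c.X)) has moves ··d··> s1
  s3 = c.(rec X. d.(a.(0 + X) + d.c.X)) has moves ··c··> s4
  s4 = rec X. d.(a.(0 + X) + d.c.X) has moves ··d··> s1
Q's transition system — 4 states:
  t0 = rec X. d.(a.(0 + X) + d.c.X) has moves ··d··> t1
  t1 = a.(0 + (rec X. d.(a.(0 + X) + d.c.X))) + d.c.(rec X. d.(a.(0 + X) + d.c.X)) has moves ··a··> t2, ··d··> t3
  t2 = 0 + (rec X. d.(a.(0 + X) + d.c.X)) has moves ··d··> t1
  t3 = c.(rec X. d.(a.(0 + X) + d.c.X)) has moves ··c··> t0
Coarsest stable partition (strong bisimilarity classes):
  B0 = {s0, s2, s4, t0, t2}
  B1 = {s1, t1}
  B2 = {s3, t3}
s0 ∈ B0, t0 ∈ B0 → same block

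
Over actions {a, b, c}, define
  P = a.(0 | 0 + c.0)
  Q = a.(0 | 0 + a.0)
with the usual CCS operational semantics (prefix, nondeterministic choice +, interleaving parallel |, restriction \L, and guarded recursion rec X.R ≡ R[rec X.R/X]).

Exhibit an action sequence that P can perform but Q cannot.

ac

Reachable graph of P (3 states):
  s0 = a.(0 | 0 + c.0) → --a--▸ s1
  s1 = 0 | 0 + c.0 → --c--▸ s2
  s2 = 0 → deadlocked
Reachable graph of Q (3 states):
  t0 = a.(0 | 0 + a.0) → --a--▸ t1
  t1 = 0 | 0 + a.0 → --a--▸ t2
  t2 = 0 → deadlocked
Executing ac from P (initial set {s0}):
  step 1 (a): {s1}
  step 2 (c): {s2}
  — P admits the full trace.
Executing ac from Q (initial set {t0}):
  step 1 (a): {t1}
  step 2 (c): ∅ (Q stuck)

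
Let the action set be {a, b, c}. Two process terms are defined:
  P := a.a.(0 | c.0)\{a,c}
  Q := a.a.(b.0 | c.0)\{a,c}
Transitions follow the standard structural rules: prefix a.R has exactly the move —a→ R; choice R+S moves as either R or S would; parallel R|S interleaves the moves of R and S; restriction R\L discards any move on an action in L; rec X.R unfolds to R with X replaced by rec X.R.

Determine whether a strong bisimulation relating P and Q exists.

Reachable graph of P (3 states):
  m0 = a.a.(0 | c.0)\{a,c} ⊢ ··a··> m1
  m1 = a.(0 | c.0)\{a,c} ⊢ ··a··> m2
  m2 = (0 | c.0)\{a,c} ⊢ ∅
Reachable graph of Q (4 states):
  n0 = a.a.(b.0 | c.0)\{a,c} ⊢ ··a··> n1
  n1 = a.(b.0 | c.0)\{a,c} ⊢ ··a··> n2
  n2 = (b.0 | c.0)\{a,c} ⊢ ··b··> n3
  n3 = (0 | c.0)\{a,c} ⊢ ∅
Bisimilarity quotient blocks:
  B0 = {m0}
  B1 = {m1}
  B2 = {m2, n3}
  B3 = {n0}
  B4 = {n1}
  B5 = {n2}
m0 ∈ B0, n0 ∈ B3 → different blocks

not bisimilar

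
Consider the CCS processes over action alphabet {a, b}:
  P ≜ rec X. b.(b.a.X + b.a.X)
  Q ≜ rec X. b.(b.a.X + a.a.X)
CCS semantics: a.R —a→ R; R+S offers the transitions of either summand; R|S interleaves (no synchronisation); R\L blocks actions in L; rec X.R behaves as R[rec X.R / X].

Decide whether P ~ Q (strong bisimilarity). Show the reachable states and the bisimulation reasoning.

NO

Reachable graph of P (3 states):
  m0 = rec X. b.(b.a.X + b.a.X) has moves ··b··> m1
  m1 = b.a.(rec X. b.(b.a.X + b.a.X)) + b.a.(rec X. b.(b.a.X + b.a.X)) has moves ··b··> m2
  m2 = a.(rec X. b.(b.a.X + b.a.X)) has moves ··a··> m0
Reachable graph of Q (3 states):
  n0 = rec X. b.(b.a.X + a.a.X) has moves ··b··> n1
  n1 = b.a.(rec X. b.(b.a.X + a.a.X)) + a.a.(rec X. b.(b.a.X + a.a.X)) has moves ··a··> n2, ··b··> n2
  n2 = a.(rec X. b.(b.a.X + a.a.X)) has moves ··a··> n0
Bisimilarity quotient blocks:
  B0 = {m0}
  B1 = {m1}
  B2 = {m2}
  B3 = {n0}
  B4 = {n1}
  B5 = {n2}
m0 ∈ B0, n0 ∈ B3 → different blocks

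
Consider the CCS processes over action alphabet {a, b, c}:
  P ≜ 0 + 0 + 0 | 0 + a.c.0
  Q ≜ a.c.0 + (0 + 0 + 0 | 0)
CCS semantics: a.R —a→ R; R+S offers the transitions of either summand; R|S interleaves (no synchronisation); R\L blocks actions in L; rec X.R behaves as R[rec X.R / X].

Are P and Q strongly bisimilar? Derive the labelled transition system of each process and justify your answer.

P ~ Q

LTS(P): 3 reachable states
  m0 = 0 + 0 + 0 | 0 + a.c.0 has moves ··a··> m1
  m1 = c.0 has moves ··c··> m2
  m2 = 0 has moves deadlocked
LTS(Q): 3 reachable states
  n0 = a.c.0 + (0 + 0 + 0 | 0) has moves ··a··> n1
  n1 = c.0 has moves ··c··> n2
  n2 = 0 has moves deadlocked
Coarsest stable partition (strong bisimilarity classes):
  B0 = {m0, n0}
  B1 = {m1, n1}
  B2 = {m2, n2}
m0 ∈ B0, n0 ∈ B0 → same block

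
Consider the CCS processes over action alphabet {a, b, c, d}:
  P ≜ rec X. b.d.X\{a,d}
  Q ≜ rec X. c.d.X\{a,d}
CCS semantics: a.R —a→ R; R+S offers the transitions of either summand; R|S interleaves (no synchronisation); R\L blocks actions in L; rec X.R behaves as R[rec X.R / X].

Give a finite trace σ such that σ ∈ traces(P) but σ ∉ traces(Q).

LTS(P): 4 reachable states
  s0 = rec X. b.d.X\{a,d} ⊢ —b→ s1
  s1 = d.(rec X. b.d.X\{a,d})\{a,d} ⊢ —d→ s2
  s2 = (rec X. b.d.X\{a,d})\{a,d} ⊢ —b→ s3
  s3 = (d.(rec X. b.d.X\{a,d})\{a,d})\{a,d} ⊢ (no moves)
LTS(Q): 4 reachable states
  t0 = rec X. c.d.X\{a,d} ⊢ —c→ t1
  t1 = d.(rec X. c.d.X\{a,d})\{a,d} ⊢ —d→ t2
  t2 = (rec X. c.d.X\{a,d})\{a,d} ⊢ —c→ t3
  t3 = (d.(rec X. c.d.X\{a,d})\{a,d})\{a,d} ⊢ (no moves)
Trace ⟨b⟩ through P, begin at {s0}:
  after b @ step 1: {s1}
  — P admits the full trace.
Trace ⟨b⟩ through Q, begin at {t0}:
  after b @ step 1: ∅  — Q cannot continue

b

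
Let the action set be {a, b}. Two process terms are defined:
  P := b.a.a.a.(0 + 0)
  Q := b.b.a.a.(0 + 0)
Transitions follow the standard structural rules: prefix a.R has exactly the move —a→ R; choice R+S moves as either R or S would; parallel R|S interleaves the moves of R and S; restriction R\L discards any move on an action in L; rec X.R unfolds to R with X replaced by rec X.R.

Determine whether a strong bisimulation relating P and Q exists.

LTS(P): 5 reachable states
  u0 = b.a.a.a.(0 + 0) has moves —b→ u1
  u1 = a.a.a.(0 + 0) has moves —a→ u2
  u2 = a.a.(0 + 0) has moves —a→ u3
  u3 = a.(0 + 0) has moves —a→ u4
  u4 = 0 + 0 has moves stopped
LTS(Q): 5 reachable states
  v0 = b.b.a.a.(0 + 0) has moves —b→ v1
  v1 = b.a.a.(0 + 0) has moves —b→ v2
  v2 = a.a.(0 + 0) has moves —a→ v3
  v3 = a.(0 + 0) has moves —a→ v4
  v4 = 0 + 0 has moves stopped
Partition-refinement fixed point:
  B0 = {u0}
  B1 = {u1}
  B2 = {u2, v2}
  B3 = {u3, v3}
  B4 = {u4, v4}
  B5 = {v0}
  B6 = {v1}
u0 ∈ B0, v0 ∈ B5 → different blocks

not bisimilar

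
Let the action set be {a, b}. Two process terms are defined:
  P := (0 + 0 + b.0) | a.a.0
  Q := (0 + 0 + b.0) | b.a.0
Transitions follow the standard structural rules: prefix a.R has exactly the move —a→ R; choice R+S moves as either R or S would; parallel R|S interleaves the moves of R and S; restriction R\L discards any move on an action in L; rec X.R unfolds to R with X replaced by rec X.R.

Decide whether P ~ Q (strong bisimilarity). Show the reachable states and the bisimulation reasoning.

P ≁ Q

Reachable graph of P (6 states):
  u0 = (0 + 0 + b.0) | a.a.0 → -a-> u1, -b-> u2
  u1 = (0 + 0 + b.0) | a.0 → -a-> u3, -b-> u4
  u2 = 0 | a.a.0 → -a-> u4
  u3 = (0 + 0 + b.0) | 0 → -b-> u5
  u4 = 0 | a.0 → -a-> u5
  u5 = 0 | 0 → (no moves)
Reachable graph of Q (6 states):
  v0 = (0 + 0 + b.0) | b.a.0 → -b-> v1, -b-> v2
  v1 = (0 + 0 + b.0) | a.0 → -a-> v3, -b-> v4
  v2 = 0 | b.a.0 → -b-> v4
  v3 = (0 + 0 + b.0) | 0 → -b-> v5
  v4 = 0 | a.0 → -a-> v5
  v5 = 0 | 0 → (no moves)
Coarsest stable partition (strong bisimilarity classes):
  B0 = {u0}
  B1 = {u1, v1}
  B2 = {u3, v3}
  B3 = {u5, v5}
  B4 = {u4, v4}
  B5 = {u2}
  B6 = {v0}
  B7 = {v2}
u0 ∈ B0, v0 ∈ B6 → different blocks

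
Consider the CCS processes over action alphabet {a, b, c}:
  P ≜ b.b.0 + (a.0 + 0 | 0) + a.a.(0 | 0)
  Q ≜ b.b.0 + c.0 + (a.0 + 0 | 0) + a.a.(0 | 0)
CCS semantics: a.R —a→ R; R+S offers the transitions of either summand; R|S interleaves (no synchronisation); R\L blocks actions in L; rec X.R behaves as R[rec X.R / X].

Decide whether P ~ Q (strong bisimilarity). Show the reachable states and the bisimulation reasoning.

Reachable graph of P (5 states):
  m0 = b.b.0 + (a.0 + 0 | 0) + a.a.(0 | 0) has moves -a-> m1, -a-> m2, -b-> m3
  m1 = 0 has moves deadlocked
  m2 = a.(0 | 0) has moves -a-> m4
  m3 = b.0 has moves -b-> m1
  m4 = 0 | 0 has moves deadlocked
Reachable graph of Q (5 states):
  n0 = b.b.0 + c.0 + (a.0 + 0 | 0) + a.a.(0 | 0) has moves -a-> n1, -a-> n2, -b-> n3, -c-> n1
  n1 = 0 has moves deadlocked
  n2 = a.(0 | 0) has moves -a-> n4
  n3 = b.0 has moves -b-> n1
  n4 = 0 | 0 has moves deadlocked
Bisimilarity quotient blocks:
  B0 = {m0}
  B1 = {m1, m4, n1, n4}
  B2 = {m2, n2}
  B3 = {m3, n3}
  B4 = {n0}
m0 ∈ B0, n0 ∈ B4 → different blocks

P ≁ Q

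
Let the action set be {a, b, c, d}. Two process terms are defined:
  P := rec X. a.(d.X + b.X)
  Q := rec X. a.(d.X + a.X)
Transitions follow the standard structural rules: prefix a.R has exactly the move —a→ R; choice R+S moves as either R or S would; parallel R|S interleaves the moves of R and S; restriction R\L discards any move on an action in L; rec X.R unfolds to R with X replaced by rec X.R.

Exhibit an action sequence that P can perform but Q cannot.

ab

LTS(P): 2 reachable states
  p0 = rec X. a.(d.X + b.X) :: --a--▸ p1
  p1 = d.(rec X. a.(d.X + b.X)) + b.(rec X. a.(d.X + b.X)) :: --b--▸ p0, --d--▸ p0
LTS(Q): 2 reachable states
  q0 = rec X. a.(d.X + a.X) :: --a--▸ q1
  q1 = d.(rec X. a.(d.X + a.X)) + a.(rec X. a.(d.X + a.X)) :: --a--▸ q0, --d--▸ q0
Executing ab from P (initial set {p0}):
  after a @ step 1: {p1}
  after b @ step 2: {p0}
  ✓ P
Executing ab from Q (initial set {q0}):
  after a @ step 1: {q1}
  after b @ step 2: ∅  — Q cannot continue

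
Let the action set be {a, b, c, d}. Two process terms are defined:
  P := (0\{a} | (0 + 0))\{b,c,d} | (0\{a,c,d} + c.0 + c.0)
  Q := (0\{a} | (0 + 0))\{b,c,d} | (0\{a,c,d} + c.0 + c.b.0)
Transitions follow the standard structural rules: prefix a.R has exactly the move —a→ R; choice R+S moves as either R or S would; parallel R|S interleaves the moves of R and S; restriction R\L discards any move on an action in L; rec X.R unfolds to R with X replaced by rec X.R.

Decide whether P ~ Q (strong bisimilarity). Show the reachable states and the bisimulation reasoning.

not bisimilar

LTS(P): 2 reachable states
  s0 = (0\{a} | (0 + 0))\{b,c,d} | (0\{a,c,d} + c.0 + c.0) → =c=> s1
  s1 = (0\{a} | (0 + 0))\{b,c,d} | 0 → ∅
LTS(Q): 3 reachable states
  t0 = (0\{a} | (0 + 0))\{b,c,d} | (0\{a,c,d} + c.0 + c.b.0) → =c=> t1, =c=> t2
  t1 = (0\{a} | (0 + 0))\{b,c,d} | 0 → ∅
  t2 = (0\{a} | (0 + 0))\{b,c,d} | b.0 → =b=> t1
Coarsest stable partition (strong bisimilarity classes):
  B0 = {s0}
  B1 = {s1, t1}
  B2 = {t0}
  B3 = {t2}
s0 ∈ B0, t0 ∈ B2 → different blocks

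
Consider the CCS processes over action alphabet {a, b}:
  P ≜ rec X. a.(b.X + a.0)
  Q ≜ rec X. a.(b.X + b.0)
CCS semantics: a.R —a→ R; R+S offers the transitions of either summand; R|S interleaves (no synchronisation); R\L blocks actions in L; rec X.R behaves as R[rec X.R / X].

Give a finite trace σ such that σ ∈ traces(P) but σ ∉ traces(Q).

aa

P's transition system — 3 states:
  p0 = rec X. a.(b.X + a.0) ⊢ -a-> p1
  p1 = b.(rec X. a.(b.X + a.0)) + a.0 ⊢ -a-> p2, -b-> p0
  p2 = 0 ⊢ ∅
Q's transition system — 3 states:
  q0 = rec X. a.(b.X + b.0) ⊢ -a-> q1
  q1 = b.(rec X. a.(b.X + b.0)) + b.0 ⊢ -b-> q0, -b-> q2
  q2 = 0 ⊢ ∅
Executing aa from P (initial set {p0}):
  after a @ step 1: {p1}
  after a @ step 2: {p2}
  — P admits the full trace.
Executing aa from Q (initial set {q0}):
  after a @ step 1: {q1}
  after a @ step 2: ∅ (Q stuck)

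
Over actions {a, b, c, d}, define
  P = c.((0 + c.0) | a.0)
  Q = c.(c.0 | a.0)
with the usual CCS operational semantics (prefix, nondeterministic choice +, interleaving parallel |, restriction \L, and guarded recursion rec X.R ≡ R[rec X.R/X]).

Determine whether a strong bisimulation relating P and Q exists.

P ~ Q

Reachable graph of P (5 states):
  p0 = c.((0 + c.0) | a.0) ⊢ —c→ p1
  p1 = (0 + c.0) | a.0 ⊢ —a→ p2, —c→ p3
  p2 = (0 + c.0) | 0 ⊢ —c→ p4
  p3 = 0 | a.0 ⊢ —a→ p4
  p4 = 0 | 0 ⊢ (no moves)
Reachable graph of Q (5 states):
  q0 = c.(c.0 | a.0) ⊢ —c→ q1
  q1 = c.0 | a.0 ⊢ —a→ q2, —c→ q3
  q2 = c.0 | 0 ⊢ —c→ q4
  q3 = 0 | a.0 ⊢ —a→ q4
  q4 = 0 | 0 ⊢ (no moves)
Partition-refinement fixed point:
  B0 = {p0, q0}
  B1 = {p1, q1}
  B2 = {p2, q2}
  B3 = {p4, q4}
  B4 = {p3, q3}
p0 ∈ B0, q0 ∈ B0 → same block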